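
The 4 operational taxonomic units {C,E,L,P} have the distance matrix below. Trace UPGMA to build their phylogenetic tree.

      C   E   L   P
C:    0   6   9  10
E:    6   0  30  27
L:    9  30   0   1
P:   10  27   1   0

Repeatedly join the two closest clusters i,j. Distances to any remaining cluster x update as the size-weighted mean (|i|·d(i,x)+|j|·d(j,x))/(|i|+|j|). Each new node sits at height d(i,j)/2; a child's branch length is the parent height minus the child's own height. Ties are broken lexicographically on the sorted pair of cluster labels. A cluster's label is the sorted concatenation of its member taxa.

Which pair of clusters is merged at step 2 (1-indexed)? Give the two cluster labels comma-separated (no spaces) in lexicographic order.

iteration 1: select L,P (d=1); attach at lengths (1/2, 1/2); label the merged cluster LP
  updated: d(C,LP)=19/2, d(E,LP)=57/2
iteration 2: select C,E (d=6); attach at lengths (3, 3); label the merged cluster CE
  updated: d(CE,LP)=19
iteration 3: select CE,LP (d=19); attach at lengths (13/2, 9); label the merged cluster CELP
final tree: ((C:3,E:3):13/2,(L:1/2,P:1/2):9)
total length: 45/2

C,E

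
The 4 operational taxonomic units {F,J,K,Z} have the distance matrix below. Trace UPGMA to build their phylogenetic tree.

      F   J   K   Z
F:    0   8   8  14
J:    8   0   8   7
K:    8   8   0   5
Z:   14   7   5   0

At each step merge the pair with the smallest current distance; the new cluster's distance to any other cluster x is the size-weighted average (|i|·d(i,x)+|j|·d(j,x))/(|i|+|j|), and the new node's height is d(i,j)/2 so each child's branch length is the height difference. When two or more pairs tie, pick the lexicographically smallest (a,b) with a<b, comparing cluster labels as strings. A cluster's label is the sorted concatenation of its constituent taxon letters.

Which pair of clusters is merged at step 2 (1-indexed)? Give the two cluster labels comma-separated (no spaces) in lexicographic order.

J,KZ

1. join K+Z (d=5) ⇒ KZ; edges |K|=5/2, |Z|=5/2
  updated: d(F,KZ)=11, d(J,KZ)=15/2
2. join J+KZ (d=15/2) ⇒ JKZ; edges |J|=15/4, |KZ|=5/4
  updated: d(F,JKZ)=10
3. join F+JKZ (d=10) ⇒ FJKZ; edges |F|=5, |JKZ|=5/4
final tree: (F:5,(J:15/4,(K:5/2,Z:5/2):5/4):5/4)
total length: 65/4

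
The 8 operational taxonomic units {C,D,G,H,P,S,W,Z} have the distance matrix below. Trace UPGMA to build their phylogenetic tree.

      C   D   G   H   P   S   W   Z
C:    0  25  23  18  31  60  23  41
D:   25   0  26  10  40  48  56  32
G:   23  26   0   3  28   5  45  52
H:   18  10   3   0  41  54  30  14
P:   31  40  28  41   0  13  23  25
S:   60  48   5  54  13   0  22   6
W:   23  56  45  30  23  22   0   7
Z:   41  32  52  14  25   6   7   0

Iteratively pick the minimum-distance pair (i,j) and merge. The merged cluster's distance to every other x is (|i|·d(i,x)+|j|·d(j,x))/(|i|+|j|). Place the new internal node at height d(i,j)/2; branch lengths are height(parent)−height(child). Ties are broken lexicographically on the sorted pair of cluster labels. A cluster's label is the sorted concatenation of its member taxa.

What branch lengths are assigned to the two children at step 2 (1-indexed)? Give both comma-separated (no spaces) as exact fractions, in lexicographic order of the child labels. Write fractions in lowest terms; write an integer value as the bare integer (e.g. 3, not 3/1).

3,3

step 1: merge (G,H) at d=3; branch lengths G→3/2, H→3/2; new cluster GH
  updated: d(C,GH)=41/2, d(D,GH)=18, d(GH,P)=69/2, d(GH,S)=59/2, d(GH,W)=75/2, d(GH,Z)=33
step 2: merge (S,Z) at d=6; branch lengths S→3, Z→3; new cluster SZ
  updated: d(C,SZ)=101/2, d(D,SZ)=40, d(GH,SZ)=125/4, d(P,SZ)=19, d(SZ,W)=29/2
step 3: merge (SZ,W) at d=29/2; branch lengths SZ→17/4, W→29/4; new cluster SWZ
  updated: d(C,SWZ)=124/3, d(D,SWZ)=136/3, d(GH,SWZ)=100/3, d(P,SWZ)=61/3
step 4: merge (D,GH) at d=18; branch lengths D→9, GH→15/2; new cluster DGH
  updated: d(C,DGH)=22, d(DGH,P)=109/3, d(DGH,SWZ)=112/3
step 5: merge (P,SWZ) at d=61/3; branch lengths P→61/6, SWZ→35/12; new cluster PSWZ
  updated: d(C,PSWZ)=155/4, d(DGH,PSWZ)=445/12
step 6: merge (C,DGH) at d=22; branch lengths C→11, DGH→2; new cluster CDGH
  updated: d(CDGH,PSWZ)=75/2
step 7: merge (CDGH,PSWZ) at d=75/2; branch lengths CDGH→31/4, PSWZ→103/12; new cluster CDGHPSWZ
final tree: ((C:11,(D:9,(G:3/2,H:3/2):15/2):2):31/4,(P:61/6,((S:3,Z:3):17/4,W:29/4):35/12):103/12)
total length: 953/12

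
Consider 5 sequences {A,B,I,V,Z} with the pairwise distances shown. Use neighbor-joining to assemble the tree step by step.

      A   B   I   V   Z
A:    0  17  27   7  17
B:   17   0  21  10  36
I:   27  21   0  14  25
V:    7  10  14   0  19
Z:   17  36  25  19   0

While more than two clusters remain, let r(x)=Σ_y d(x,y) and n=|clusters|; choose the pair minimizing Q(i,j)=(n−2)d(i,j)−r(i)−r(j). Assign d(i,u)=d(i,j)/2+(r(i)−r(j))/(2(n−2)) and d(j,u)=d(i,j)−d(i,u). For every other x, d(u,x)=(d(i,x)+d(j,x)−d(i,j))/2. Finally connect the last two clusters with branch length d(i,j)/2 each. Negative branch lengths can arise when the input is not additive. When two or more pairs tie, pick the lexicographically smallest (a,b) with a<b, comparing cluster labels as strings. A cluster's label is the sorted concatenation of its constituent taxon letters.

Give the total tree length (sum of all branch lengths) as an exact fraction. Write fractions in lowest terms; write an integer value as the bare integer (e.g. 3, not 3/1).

iteration 1: select A,Z (d=17, Q=-114); attach at lengths (11/3, 40/3); label the merged cluster AZ
  updated: d(AZ,B)=18, d(AZ,I)=35/2, d(AZ,V)=9/2
iteration 2: select AZ,V (d=9/2, Q=-119/2); attach at lengths (41/8, -5/8); label the merged cluster AVZ
  updated: d(AVZ,B)=47/4, d(AVZ,I)=27/2
iteration 3: select AVZ,B (d=47/4, Q=-185/4); attach at lengths (17/8, 77/8); label the merged cluster ABVZ
  updated: d(ABVZ,I)=91/8
iteration 4: select ABVZ,I (d=91/8); attach at lengths (91/16, 91/16); label the merged cluster ABIVZ
final tree: ((((A:11/3,Z:40/3):41/8,V:-5/8):17/8,B:77/8):91/16,I:91/16)
total length: 357/8

357/8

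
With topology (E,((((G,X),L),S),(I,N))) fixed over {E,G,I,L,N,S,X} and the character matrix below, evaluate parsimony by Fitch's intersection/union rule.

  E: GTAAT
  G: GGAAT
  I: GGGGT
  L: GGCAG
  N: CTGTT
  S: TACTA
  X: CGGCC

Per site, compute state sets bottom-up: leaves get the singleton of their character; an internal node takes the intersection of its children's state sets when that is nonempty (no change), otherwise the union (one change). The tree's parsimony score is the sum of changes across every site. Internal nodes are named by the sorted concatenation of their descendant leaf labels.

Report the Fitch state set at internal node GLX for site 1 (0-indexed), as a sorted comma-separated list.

[col 0] GX: children G:{G}, X:{C} ∪→ {C,G}; cost 1
[col 0] GLX: children GX:{C,G}, L:{G} ∩→ {G}; cost 0
[col 0] GLSX: children GLX:{G}, S:{T} ∪→ {G,T}; cost 1
[col 0] IN: children I:{G}, N:{C} ∪→ {C,G}; cost 1
[col 0] GILNSX: children GLSX:{G,T}, IN:{C,G} ∩→ {G}; cost 0
[col 0] EGILNSX: children E:{G}, GILNSX:{G} ∩→ {G}; cost 0
[col 1] GX: children G:{G}, X:{G} ∩→ {G}; cost 0
[col 1] GLX: children GX:{G}, L:{G} ∩→ {G}; cost 0
[col 1] GLSX: children GLX:{G}, S:{A} ∪→ {A,G}; cost 1
[col 1] IN: children I:{G}, N:{T} ∪→ {G,T}; cost 1
[col 1] GILNSX: children GLSX:{A,G}, IN:{G,T} ∩→ {G}; cost 0
[col 1] EGILNSX: children E:{T}, GILNSX:{G} ∪→ {G,T}; cost 1
[col 2] GX: children G:{A}, X:{G} ∪→ {A,G}; cost 1
[col 2] GLX: children GX:{A,G}, L:{C} ∪→ {A,C,G}; cost 1
[col 2] GLSX: children GLX:{A,C,G}, S:{C} ∩→ {C}; cost 0
[col 2] IN: children I:{G}, N:{G} ∩→ {G}; cost 0
[col 2] GILNSX: children GLSX:{C}, IN:{G} ∪→ {C,G}; cost 1
[col 2] EGILNSX: children E:{A}, GILNSX:{C,G} ∪→ {A,C,G}; cost 1
[col 3] GX: children G:{A}, X:{C} ∪→ {A,C}; cost 1
[col 3] GLX: children GX:{A,C}, L:{A} ∩→ {A}; cost 0
[col 3] GLSX: children GLX:{A}, S:{T} ∪→ {A,T}; cost 1
[col 3] IN: children I:{G}, N:{T} ∪→ {G,T}; cost 1
[col 3] GILNSX: children GLSX:{A,T}, IN:{G,T} ∩→ {T}; cost 0
[col 3] EGILNSX: children E:{A}, GILNSX:{T} ∪→ {A,T}; cost 1
[col 4] GX: children G:{T}, X:{C} ∪→ {C,T}; cost 1
[col 4] GLX: children GX:{C,T}, L:{G} ∪→ {C,G,T}; cost 1
[col 4] GLSX: children GLX:{C,G,T}, S:{A} ∪→ {A,C,G,T}; cost 1
[col 4] IN: children I:{T}, N:{T} ∩→ {T}; cost 0
[col 4] GILNSX: children GLSX:{A,C,G,T}, IN:{T} ∩→ {T}; cost 0
[col 4] EGILNSX: children E:{T}, GILNSX:{T} ∩→ {T}; cost 0
per-site changes: [3, 3, 4, 4, 3]; total = 17

G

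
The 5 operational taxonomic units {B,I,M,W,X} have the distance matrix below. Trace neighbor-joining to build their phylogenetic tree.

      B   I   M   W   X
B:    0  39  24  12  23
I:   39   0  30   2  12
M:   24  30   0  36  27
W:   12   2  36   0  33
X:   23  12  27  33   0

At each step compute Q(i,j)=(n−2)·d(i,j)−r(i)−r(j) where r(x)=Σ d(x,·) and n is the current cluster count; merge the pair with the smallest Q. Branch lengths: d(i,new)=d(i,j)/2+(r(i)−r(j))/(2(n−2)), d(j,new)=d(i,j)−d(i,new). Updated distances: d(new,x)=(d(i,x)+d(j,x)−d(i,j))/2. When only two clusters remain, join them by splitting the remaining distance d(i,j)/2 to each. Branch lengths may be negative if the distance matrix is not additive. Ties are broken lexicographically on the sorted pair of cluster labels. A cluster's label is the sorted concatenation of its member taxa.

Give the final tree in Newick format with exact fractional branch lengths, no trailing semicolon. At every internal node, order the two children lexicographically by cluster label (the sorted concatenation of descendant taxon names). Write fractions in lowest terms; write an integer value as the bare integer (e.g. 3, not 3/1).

step 1: merge (I,W) at d=2, Q=-160; branch lengths I→1, W→1; new cluster IW
  updated: d(B,IW)=49/2, d(IW,M)=32, d(IW,X)=43/2
step 2: merge (B,M) at d=24, Q=-213/2; branch lengths B→73/8, M→119/8; new cluster BM
  updated: d(BM,IW)=65/4, d(BM,X)=13
step 3: merge (BM,IW) at d=65/4, Q=-203/4; branch lengths BM→31/8, IW→99/8; new cluster BIMW
  updated: d(BIMW,X)=73/8
step 4: merge (BIMW,X) at d=73/8; branch lengths BIMW→73/16, X→73/16; new cluster BIMWX
final tree: (((B:73/8,M:119/8):31/8,(I:1,W:1):99/8):73/16,X:73/16)
total length: 411/8

(((B:73/8,M:119/8):31/8,(I:1,W:1):99/8):73/16,X:73/16)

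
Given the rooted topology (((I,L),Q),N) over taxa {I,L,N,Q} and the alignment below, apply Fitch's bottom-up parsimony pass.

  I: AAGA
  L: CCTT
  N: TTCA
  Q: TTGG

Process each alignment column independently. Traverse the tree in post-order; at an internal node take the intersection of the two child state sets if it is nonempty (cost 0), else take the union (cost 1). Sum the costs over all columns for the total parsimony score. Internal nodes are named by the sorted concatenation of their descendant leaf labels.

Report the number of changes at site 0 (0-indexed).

2

site 0, node IL: I={A} ∪ L={C} → {A,C} (+1)
site 0, node ILQ: IL={A,C} ∪ Q={T} → {A,C,T} (+1)
site 0, node ILNQ: ILQ={A,C,T} ∩ N={T} → {T} (+0)
site 1, node IL: I={A} ∪ L={C} → {A,C} (+1)
site 1, node ILQ: IL={A,C} ∪ Q={T} → {A,C,T} (+1)
site 1, node ILNQ: ILQ={A,C,T} ∩ N={T} → {T} (+0)
site 2, node IL: I={G} ∪ L={T} → {G,T} (+1)
site 2, node ILQ: IL={G,T} ∩ Q={G} → {G} (+0)
site 2, node ILNQ: ILQ={G} ∪ N={C} → {C,G} (+1)
site 3, node IL: I={A} ∪ L={T} → {A,T} (+1)
site 3, node ILQ: IL={A,T} ∪ Q={G} → {A,G,T} (+1)
site 3, node ILNQ: ILQ={A,G,T} ∩ N={A} → {A} (+0)
per-site changes: [2, 2, 2, 2]; total = 8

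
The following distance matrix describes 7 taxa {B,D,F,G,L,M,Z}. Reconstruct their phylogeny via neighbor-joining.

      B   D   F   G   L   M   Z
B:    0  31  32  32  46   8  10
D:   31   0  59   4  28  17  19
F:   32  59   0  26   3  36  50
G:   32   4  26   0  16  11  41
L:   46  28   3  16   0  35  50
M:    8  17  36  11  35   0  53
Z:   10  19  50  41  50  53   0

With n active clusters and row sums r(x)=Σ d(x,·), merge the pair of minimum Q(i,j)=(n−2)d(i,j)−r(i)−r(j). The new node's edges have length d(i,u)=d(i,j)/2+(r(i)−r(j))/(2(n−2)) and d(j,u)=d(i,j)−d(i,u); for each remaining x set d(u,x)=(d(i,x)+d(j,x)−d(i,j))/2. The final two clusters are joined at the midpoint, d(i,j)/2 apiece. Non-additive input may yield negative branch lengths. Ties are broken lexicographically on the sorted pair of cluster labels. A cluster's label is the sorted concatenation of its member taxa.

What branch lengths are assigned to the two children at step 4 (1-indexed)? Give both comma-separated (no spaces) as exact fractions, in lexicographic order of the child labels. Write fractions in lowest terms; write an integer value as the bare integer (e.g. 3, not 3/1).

241/16,79/16

step 1: merge (F,L) at d=3, Q=-369; branch lengths F→43/10, L→-13/10; new cluster FL
  updated: d(B,FL)=75/2, d(D,FL)=42, d(FL,G)=39/2, d(FL,M)=34, d(FL,Z)=97/2
step 2: merge (B,Z) at d=10, Q=-250; branch lengths B→-13/8, Z→93/8; new cluster BZ
  updated: d(BZ,D)=20, d(BZ,FL)=38, d(BZ,G)=63/2, d(BZ,M)=51/2
step 3: merge (FL,G) at d=39/2, Q=-141; branch lengths FL→21, G→-3/2; new cluster FGL
  updated: d(BZ,FGL)=25, d(D,FGL)=53/4, d(FGL,M)=51/4
step 4: merge (BZ,D) at d=20, Q=-323/4; branch lengths BZ→241/16, D→79/16; new cluster BDZ
  updated: d(BDZ,FGL)=73/8, d(BDZ,M)=45/4
step 5: merge (BDZ,FGL) at d=73/8, Q=-265/8; branch lengths BDZ→61/16, FGL→85/16; new cluster BDFGLZ
  updated: d(BDFGLZ,M)=119/16
step 6: merge (BDFGLZ,M) at d=119/16; branch lengths BDFGLZ→119/32, M→119/32; new cluster BDFGLMZ
final tree: ((((B:-13/8,Z:93/8):241/16,D:79/16):61/16,((F:43/10,L:-13/10):21,G:-3/2):85/16):119/32,M:119/32)
total length: 1105/16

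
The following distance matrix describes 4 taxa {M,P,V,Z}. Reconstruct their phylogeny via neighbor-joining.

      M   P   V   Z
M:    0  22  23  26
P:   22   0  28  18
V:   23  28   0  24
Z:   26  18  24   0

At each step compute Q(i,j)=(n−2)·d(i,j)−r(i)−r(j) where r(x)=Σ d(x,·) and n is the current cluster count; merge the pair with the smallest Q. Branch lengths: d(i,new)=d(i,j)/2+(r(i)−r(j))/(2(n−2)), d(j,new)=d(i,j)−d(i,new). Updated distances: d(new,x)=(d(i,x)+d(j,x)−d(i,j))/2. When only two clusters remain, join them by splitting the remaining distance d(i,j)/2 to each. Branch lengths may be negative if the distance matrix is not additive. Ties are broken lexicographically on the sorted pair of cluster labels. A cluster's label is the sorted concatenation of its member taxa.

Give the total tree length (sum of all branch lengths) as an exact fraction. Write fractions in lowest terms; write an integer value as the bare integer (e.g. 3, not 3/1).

91/2

iteration 1: select M,V (d=23, Q=-100); attach at lengths (21/2, 25/2); label the merged cluster MV
  updated: d(MV,P)=27/2, d(MV,Z)=27/2
iteration 2: select MV,P (d=27/2, Q=-45); attach at lengths (9/2, 9); label the merged cluster MPV
  updated: d(MPV,Z)=9
iteration 3: select MPV,Z (d=9); attach at lengths (9/2, 9/2); label the merged cluster MPVZ
final tree: (((M:21/2,V:25/2):9/2,P:9):9/2,Z:9/2)
total length: 91/2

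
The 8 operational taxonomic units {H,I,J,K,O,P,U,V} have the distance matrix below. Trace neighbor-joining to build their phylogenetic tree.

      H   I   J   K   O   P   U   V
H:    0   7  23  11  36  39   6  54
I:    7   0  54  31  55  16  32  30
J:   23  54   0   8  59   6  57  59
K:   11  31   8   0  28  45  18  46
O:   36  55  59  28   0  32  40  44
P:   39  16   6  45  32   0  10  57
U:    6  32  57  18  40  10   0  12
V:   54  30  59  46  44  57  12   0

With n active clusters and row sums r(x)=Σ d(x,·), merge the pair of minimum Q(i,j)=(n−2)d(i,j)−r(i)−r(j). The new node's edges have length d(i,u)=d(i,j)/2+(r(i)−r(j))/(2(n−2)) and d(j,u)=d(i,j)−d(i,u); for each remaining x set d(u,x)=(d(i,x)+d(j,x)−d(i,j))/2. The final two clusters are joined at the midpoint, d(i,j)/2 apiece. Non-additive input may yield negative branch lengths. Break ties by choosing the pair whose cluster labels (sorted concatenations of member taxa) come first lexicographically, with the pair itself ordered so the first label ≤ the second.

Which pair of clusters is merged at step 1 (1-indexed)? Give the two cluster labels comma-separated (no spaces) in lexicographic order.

iteration 1: select J,P (d=6, Q=-435); attach at lengths (97/12, -25/12); label the merged cluster JP
  updated: d(H,JP)=28, d(I,JP)=32, d(JP,K)=47/2, d(JP,O)=85/2, d(JP,U)=61/2, d(JP,V)=55
iteration 2: select U,V (d=12, Q=-639/2); attach at lengths (-17/4, 65/4); label the merged cluster UV
  updated: d(H,UV)=24, d(I,UV)=25, d(JP,UV)=147/4, d(K,UV)=26, d(O,UV)=36
iteration 3: select H,I (d=7, Q=-228); attach at lengths (-2, 9); label the merged cluster HI
  updated: d(HI,JP)=53/2, d(HI,K)=35/2, d(HI,O)=42, d(HI,UV)=21
iteration 4: select HI,UV (d=21, Q=-655/4); attach at lengths (67/8, 101/8); label the merged cluster HIUV
  updated: d(HIUV,JP)=169/8, d(HIUV,K)=45/4, d(HIUV,O)=57/2
iteration 5: select HIUV,JP (d=169/8, Q=-423/4); attach at lengths (4, 137/8); label the merged cluster HIJPUV
  updated: d(HIJPUV,K)=109/16, d(HIJPUV,O)=399/16
iteration 6: select HIJPUV,K (d=109/16, Q=-239/4); attach at lengths (15/8, 79/16); label the merged cluster HIJKPUV
  updated: d(HIJKPUV,O)=369/16
iteration 7: select HIJKPUV,O (d=369/16); attach at lengths (369/32, 369/32); label the merged cluster HIJKOPUV
final tree: (((((H:-2,I:9):67/8,(U:-17/4,V:65/4):101/8):4,(J:97/12,P:-25/12):137/8):15/8,K:79/16):369/32,O:369/32)
total length: 97

J,P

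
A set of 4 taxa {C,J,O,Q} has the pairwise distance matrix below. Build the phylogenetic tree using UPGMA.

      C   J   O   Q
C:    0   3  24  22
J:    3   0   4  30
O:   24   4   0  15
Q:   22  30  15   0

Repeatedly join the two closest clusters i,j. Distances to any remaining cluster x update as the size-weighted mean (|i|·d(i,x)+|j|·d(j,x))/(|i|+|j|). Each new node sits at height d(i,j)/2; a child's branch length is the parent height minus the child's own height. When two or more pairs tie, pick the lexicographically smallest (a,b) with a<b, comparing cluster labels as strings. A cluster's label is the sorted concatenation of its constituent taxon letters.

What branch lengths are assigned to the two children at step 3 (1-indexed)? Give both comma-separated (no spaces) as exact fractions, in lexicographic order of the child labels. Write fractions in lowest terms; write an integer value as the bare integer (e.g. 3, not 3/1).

25/6,67/6

iteration 1: select C,J (d=3); attach at lengths (3/2, 3/2); label the merged cluster CJ
  updated: d(CJ,O)=14, d(CJ,Q)=26
iteration 2: select CJ,O (d=14); attach at lengths (11/2, 7); label the merged cluster CJO
  updated: d(CJO,Q)=67/3
iteration 3: select CJO,Q (d=67/3); attach at lengths (25/6, 67/6); label the merged cluster CJOQ
final tree: (((C:3/2,J:3/2):11/2,O:7):25/6,Q:67/6)
total length: 185/6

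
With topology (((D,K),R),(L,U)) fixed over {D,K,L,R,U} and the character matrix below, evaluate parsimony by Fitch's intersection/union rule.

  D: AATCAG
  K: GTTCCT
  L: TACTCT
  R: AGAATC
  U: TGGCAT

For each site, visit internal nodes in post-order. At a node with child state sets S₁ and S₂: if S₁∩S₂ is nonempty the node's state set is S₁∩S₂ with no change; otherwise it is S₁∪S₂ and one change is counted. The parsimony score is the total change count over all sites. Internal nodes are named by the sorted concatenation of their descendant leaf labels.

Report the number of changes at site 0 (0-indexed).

[col 0] DK: children D:{A}, K:{G} ∪→ {A,G}; cost 1
[col 0] DKR: children DK:{A,G}, R:{A} ∩→ {A}; cost 0
[col 0] LU: children L:{T}, U:{T} ∩→ {T}; cost 0
[col 0] DKLRU: children DKR:{A}, LU:{T} ∪→ {A,T}; cost 1
[col 1] DK: children D:{A}, K:{T} ∪→ {A,T}; cost 1
[col 1] DKR: children DK:{A,T}, R:{G} ∪→ {A,G,T}; cost 1
[col 1] LU: children L:{A}, U:{G} ∪→ {A,G}; cost 1
[col 1] DKLRU: children DKR:{A,G,T}, LU:{A,G} ∩→ {A,G}; cost 0
[col 2] DK: children D:{T}, K:{T} ∩→ {T}; cost 0
[col 2] DKR: children DK:{T}, R:{A} ∪→ {A,T}; cost 1
[col 2] LU: children L:{C}, U:{G} ∪→ {C,G}; cost 1
[col 2] DKLRU: children DKR:{A,T}, LU:{C,G} ∪→ {A,C,G,T}; cost 1
[col 3] DK: children D:{C}, K:{C} ∩→ {C}; cost 0
[col 3] DKR: children DK:{C}, R:{A} ∪→ {A,C}; cost 1
[col 3] LU: children L:{T}, U:{C} ∪→ {C,T}; cost 1
[col 3] DKLRU: children DKR:{A,C}, LU:{C,T} ∩→ {C}; cost 0
[col 4] DK: children D:{A}, K:{C} ∪→ {A,C}; cost 1
[col 4] DKR: children DK:{A,C}, R:{T} ∪→ {A,C,T}; cost 1
[col 4] LU: children L:{C}, U:{A} ∪→ {A,C}; cost 1
[col 4] DKLRU: children DKR:{A,C,T}, LU:{A,C} ∩→ {A,C}; cost 0
[col 5] DK: children D:{G}, K:{T} ∪→ {G,T}; cost 1
[col 5] DKR: children DK:{G,T}, R:{C} ∪→ {C,G,T}; cost 1
[col 5] LU: children L:{T}, U:{T} ∩→ {T}; cost 0
[col 5] DKLRU: children DKR:{C,G,T}, LU:{T} ∩→ {T}; cost 0
per-site changes: [2, 3, 3, 2, 3, 2]; total = 15

2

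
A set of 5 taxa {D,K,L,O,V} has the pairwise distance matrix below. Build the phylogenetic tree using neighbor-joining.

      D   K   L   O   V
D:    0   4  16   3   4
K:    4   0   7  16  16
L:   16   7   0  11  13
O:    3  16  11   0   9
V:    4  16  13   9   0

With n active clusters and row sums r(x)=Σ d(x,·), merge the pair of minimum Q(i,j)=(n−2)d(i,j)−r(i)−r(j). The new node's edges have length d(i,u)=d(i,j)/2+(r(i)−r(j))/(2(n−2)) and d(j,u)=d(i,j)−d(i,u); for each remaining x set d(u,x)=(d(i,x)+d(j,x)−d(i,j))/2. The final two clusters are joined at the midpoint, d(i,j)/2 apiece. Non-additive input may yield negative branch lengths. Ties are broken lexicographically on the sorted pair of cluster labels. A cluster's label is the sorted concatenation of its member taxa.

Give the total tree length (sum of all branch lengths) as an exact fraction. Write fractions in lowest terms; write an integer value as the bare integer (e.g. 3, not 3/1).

171/8

step 1: merge (K,L) at d=7, Q=-69; branch lengths K→17/6, L→25/6; new cluster KL
  updated: d(D,KL)=13/2, d(KL,O)=10, d(KL,V)=11
step 2: merge (D,O) at d=3, Q=-59/2; branch lengths D→-5/8, O→29/8; new cluster DO
  updated: d(DO,KL)=27/4, d(DO,V)=5
step 3: merge (DO,KL) at d=27/4, Q=-91/4; branch lengths DO→3/8, KL→51/8; new cluster DKLO
  updated: d(DKLO,V)=37/8
step 4: merge (DKLO,V) at d=37/8; branch lengths DKLO→37/16, V→37/16; new cluster DKLOV
final tree: (((D:-5/8,O:29/8):3/8,(K:17/6,L:25/6):51/8):37/16,V:37/16)
total length: 171/8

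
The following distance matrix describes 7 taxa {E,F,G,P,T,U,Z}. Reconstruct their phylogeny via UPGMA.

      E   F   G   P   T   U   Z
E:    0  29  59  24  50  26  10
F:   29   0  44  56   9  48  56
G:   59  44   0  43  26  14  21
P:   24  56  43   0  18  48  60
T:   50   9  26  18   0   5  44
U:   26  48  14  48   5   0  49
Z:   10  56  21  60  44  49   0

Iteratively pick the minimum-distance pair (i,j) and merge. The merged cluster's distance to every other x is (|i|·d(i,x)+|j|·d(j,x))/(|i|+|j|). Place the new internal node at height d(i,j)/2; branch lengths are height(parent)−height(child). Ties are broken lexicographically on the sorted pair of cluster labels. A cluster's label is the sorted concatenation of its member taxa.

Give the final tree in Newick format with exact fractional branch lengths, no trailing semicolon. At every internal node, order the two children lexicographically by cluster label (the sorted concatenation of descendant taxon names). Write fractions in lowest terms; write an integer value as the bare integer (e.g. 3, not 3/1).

step 1: merge (T,U) at d=5; branch lengths T→5/2, U→5/2; new cluster TU
  updated: d(E,TU)=38, d(F,TU)=57/2, d(G,TU)=20, d(P,TU)=33, d(TU,Z)=93/2
step 2: merge (E,Z) at d=10; branch lengths E→5, Z→5; new cluster EZ
  updated: d(EZ,F)=85/2, d(EZ,G)=40, d(EZ,P)=42, d(EZ,TU)=169/4
step 3: merge (G,TU) at d=20; branch lengths G→10, TU→15/2; new cluster GTU
  updated: d(EZ,GTU)=83/2, d(F,GTU)=101/3, d(GTU,P)=109/3
step 4: merge (F,GTU) at d=101/3; branch lengths F→101/6, GTU→41/6; new cluster FGTU
  updated: d(EZ,FGTU)=167/4, d(FGTU,P)=165/4
step 5: merge (FGTU,P) at d=165/4; branch lengths FGTU→91/24, P→165/8; new cluster FGPTU
  updated: d(EZ,FGPTU)=209/5
step 6: merge (EZ,FGPTU) at d=209/5; branch lengths EZ→159/10, FGPTU→11/40; new cluster EFGPTUZ
final tree: ((E:5,Z:5):159/10,((F:101/6,(G:10,(T:5/2,U:5/2):15/2):41/6):91/24,P:165/8):11/40)
total length: 11611/120

((E:5,Z:5):159/10,((F:101/6,(G:10,(T:5/2,U:5/2):15/2):41/6):91/24,P:165/8):11/40)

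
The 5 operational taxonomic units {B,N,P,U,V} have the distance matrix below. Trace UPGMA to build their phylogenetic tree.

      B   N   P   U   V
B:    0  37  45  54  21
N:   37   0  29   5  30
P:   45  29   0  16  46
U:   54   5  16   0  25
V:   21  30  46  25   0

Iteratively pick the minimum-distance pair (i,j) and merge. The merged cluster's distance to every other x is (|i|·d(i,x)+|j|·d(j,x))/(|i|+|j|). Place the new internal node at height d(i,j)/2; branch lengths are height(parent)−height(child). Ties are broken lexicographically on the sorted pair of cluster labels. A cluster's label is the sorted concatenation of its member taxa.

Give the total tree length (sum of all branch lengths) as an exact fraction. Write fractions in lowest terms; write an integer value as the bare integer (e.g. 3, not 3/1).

255/4

iteration 1: select N,U (d=5); attach at lengths (5/2, 5/2); label the merged cluster NU
  updated: d(B,NU)=91/2, d(NU,P)=45/2, d(NU,V)=55/2
iteration 2: select B,V (d=21); attach at lengths (21/2, 21/2); label the merged cluster BV
  updated: d(BV,NU)=73/2, d(BV,P)=91/2
iteration 3: select NU,P (d=45/2); attach at lengths (35/4, 45/4); label the merged cluster NPU
  updated: d(BV,NPU)=79/2
iteration 4: select BV,NPU (d=79/2); attach at lengths (37/4, 17/2); label the merged cluster BNPUV
final tree: ((B:21/2,V:21/2):37/4,((N:5/2,U:5/2):35/4,P:45/4):17/2)
total length: 255/4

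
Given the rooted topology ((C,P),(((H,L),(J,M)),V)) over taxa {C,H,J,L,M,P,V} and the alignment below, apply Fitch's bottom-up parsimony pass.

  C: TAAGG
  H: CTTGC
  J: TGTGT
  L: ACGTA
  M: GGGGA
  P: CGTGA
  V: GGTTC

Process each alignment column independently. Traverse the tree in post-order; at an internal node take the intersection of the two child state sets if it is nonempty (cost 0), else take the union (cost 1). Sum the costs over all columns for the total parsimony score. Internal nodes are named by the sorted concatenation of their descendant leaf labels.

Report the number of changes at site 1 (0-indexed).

3

CP@0: {T} ∪ {C} = {C,T} (union, +1)
HL@0: {C} ∪ {A} = {A,C} (union, +1)
JM@0: {T} ∪ {G} = {G,T} (union, +1)
HJLM@0: {A,C} ∪ {G,T} = {A,C,G,T} (union, +1)
HJLMV@0: {A,C,G,T} ∩ {G} = {G} (intersection, +0)
CHJLMPV@0: {C,T} ∪ {G} = {C,G,T} (union, +1)
CP@1: {A} ∪ {G} = {A,G} (union, +1)
HL@1: {T} ∪ {C} = {C,T} (union, +1)
JM@1: {G} ∩ {G} = {G} (intersection, +0)
HJLM@1: {C,T} ∪ {G} = {C,G,T} (union, +1)
HJLMV@1: {C,G,T} ∩ {G} = {G} (intersection, +0)
CHJLMPV@1: {A,G} ∩ {G} = {G} (intersection, +0)
CP@2: {A} ∪ {T} = {A,T} (union, +1)
HL@2: {T} ∪ {G} = {G,T} (union, +1)
JM@2: {T} ∪ {G} = {G,T} (union, +1)
HJLM@2: {G,T} ∩ {G,T} = {G,T} (intersection, +0)
HJLMV@2: {G,T} ∩ {T} = {T} (intersection, +0)
CHJLMPV@2: {A,T} ∩ {T} = {T} (intersection, +0)
CP@3: {G} ∩ {G} = {G} (intersection, +0)
HL@3: {G} ∪ {T} = {G,T} (union, +1)
JM@3: {G} ∩ {G} = {G} (intersection, +0)
HJLM@3: {G,T} ∩ {G} = {G} (intersection, +0)
HJLMV@3: {G} ∪ {T} = {G,T} (union, +1)
CHJLMPV@3: {G} ∩ {G,T} = {G} (intersection, +0)
CP@4: {G} ∪ {A} = {A,G} (union, +1)
HL@4: {C} ∪ {A} = {A,C} (union, +1)
JM@4: {T} ∪ {A} = {A,T} (union, +1)
HJLM@4: {A,C} ∩ {A,T} = {A} (intersection, +0)
HJLMV@4: {A} ∪ {C} = {A,C} (union, +1)
CHJLMPV@4: {A,G} ∩ {A,C} = {A} (intersection, +0)
per-site changes: [5, 3, 3, 2, 4]; total = 17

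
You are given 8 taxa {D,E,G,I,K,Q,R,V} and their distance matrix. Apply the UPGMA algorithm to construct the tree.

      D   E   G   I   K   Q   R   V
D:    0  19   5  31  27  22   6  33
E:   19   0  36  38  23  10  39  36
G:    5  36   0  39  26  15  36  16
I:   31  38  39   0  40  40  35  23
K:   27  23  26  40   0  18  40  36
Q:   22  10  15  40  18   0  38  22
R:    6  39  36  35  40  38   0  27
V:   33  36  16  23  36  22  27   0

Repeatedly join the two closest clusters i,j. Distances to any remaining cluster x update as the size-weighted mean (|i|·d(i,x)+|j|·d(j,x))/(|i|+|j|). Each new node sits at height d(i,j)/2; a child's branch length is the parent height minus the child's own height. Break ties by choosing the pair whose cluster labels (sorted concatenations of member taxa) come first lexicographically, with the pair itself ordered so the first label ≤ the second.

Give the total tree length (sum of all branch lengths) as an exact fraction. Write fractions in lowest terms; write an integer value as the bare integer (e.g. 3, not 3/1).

1567/18

step 1: merge (D,G) at d=5; branch lengths D→5/2, G→5/2; new cluster DG
  updated: d(DG,E)=55/2, d(DG,I)=35, d(DG,K)=53/2, d(DG,Q)=37/2, d(DG,R)=21, d(DG,V)=49/2
step 2: merge (E,Q) at d=10; branch lengths E→5, Q→5; new cluster EQ
  updated: d(DG,EQ)=23, d(EQ,I)=39, d(EQ,K)=41/2, d(EQ,R)=77/2, d(EQ,V)=29
step 3: merge (EQ,K) at d=41/2; branch lengths EQ→21/4, K→41/4; new cluster EKQ
  updated: d(DG,EKQ)=145/6, d(EKQ,I)=118/3, d(EKQ,R)=39, d(EKQ,V)=94/3
step 4: merge (DG,R) at d=21; branch lengths DG→8, R→21/2; new cluster DGR
  updated: d(DGR,EKQ)=262/9, d(DGR,I)=35, d(DGR,V)=76/3
step 5: merge (I,V) at d=23; branch lengths I→23/2, V→23/2; new cluster IV
  updated: d(DGR,IV)=181/6, d(EKQ,IV)=106/3
step 6: merge (DGR,EKQ) at d=262/9; branch lengths DGR→73/18, EKQ→155/36; new cluster DEGKQR
  updated: d(DEGKQR,IV)=131/4
step 7: merge (DEGKQR,IV) at d=131/4; branch lengths DEGKQR→131/72, IV→39/8; new cluster DEGIKQRV
final tree: ((((D:5/2,G:5/2):8,R:21/2):73/18,((E:5,Q:5):21/4,K:41/4):155/36):131/72,(I:23/2,V:23/2):39/8)
total length: 1567/18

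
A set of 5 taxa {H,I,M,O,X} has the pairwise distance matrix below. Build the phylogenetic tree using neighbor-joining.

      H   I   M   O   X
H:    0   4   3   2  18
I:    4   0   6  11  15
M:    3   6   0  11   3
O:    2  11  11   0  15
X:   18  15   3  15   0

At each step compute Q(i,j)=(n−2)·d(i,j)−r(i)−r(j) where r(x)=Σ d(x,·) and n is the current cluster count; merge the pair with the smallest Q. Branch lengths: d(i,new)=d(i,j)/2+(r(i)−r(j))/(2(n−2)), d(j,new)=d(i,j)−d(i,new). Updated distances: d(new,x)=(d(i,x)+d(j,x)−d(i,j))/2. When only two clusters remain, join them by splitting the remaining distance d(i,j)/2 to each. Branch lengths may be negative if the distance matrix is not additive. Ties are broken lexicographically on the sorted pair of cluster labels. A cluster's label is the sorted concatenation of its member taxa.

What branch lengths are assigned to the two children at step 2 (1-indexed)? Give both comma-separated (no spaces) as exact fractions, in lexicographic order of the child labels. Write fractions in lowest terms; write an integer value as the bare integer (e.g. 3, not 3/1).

-11/8,27/8

1. join M+X (d=3, Q=-65) ⇒ MX; edges |M|=-19/6, |X|=37/6
  updated: d(H,MX)=9, d(I,MX)=9, d(MX,O)=23/2
2. join H+O (d=2, Q=-71/2) ⇒ HO; edges |H|=-11/8, |O|=27/8
  updated: d(HO,I)=13/2, d(HO,MX)=37/4
3. join HO+I (d=13/2, Q=-99/4) ⇒ HIO; edges |HO|=27/8, |I|=25/8
  updated: d(HIO,MX)=47/8
4. join HIO+MX (d=47/8) ⇒ HIMOX; edges |HIO|=47/16, |MX|=47/16
final tree: (((H:-11/8,O:27/8):27/8,I:25/8):47/16,(M:-19/6,X:37/6):47/16)
total length: 139/8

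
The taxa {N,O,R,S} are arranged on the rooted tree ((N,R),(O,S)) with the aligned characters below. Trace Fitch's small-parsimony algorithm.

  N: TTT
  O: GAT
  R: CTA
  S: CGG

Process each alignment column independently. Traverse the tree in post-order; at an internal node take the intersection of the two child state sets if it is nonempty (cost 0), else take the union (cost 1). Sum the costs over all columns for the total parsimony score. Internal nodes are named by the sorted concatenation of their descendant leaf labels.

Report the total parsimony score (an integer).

6

site 0, node NR: N={T} ∪ R={C} → {C,T} (+1)
site 0, node OS: O={G} ∪ S={C} → {C,G} (+1)
site 0, node NORS: NR={C,T} ∩ OS={C,G} → {C} (+0)
site 1, node NR: N={T} ∩ R={T} → {T} (+0)
site 1, node OS: O={A} ∪ S={G} → {A,G} (+1)
site 1, node NORS: NR={T} ∪ OS={A,G} → {A,G,T} (+1)
site 2, node NR: N={T} ∪ R={A} → {A,T} (+1)
site 2, node OS: O={T} ∪ S={G} → {G,T} (+1)
site 2, node NORS: NR={A,T} ∩ OS={G,T} → {T} (+0)
per-site changes: [2, 2, 2]; total = 6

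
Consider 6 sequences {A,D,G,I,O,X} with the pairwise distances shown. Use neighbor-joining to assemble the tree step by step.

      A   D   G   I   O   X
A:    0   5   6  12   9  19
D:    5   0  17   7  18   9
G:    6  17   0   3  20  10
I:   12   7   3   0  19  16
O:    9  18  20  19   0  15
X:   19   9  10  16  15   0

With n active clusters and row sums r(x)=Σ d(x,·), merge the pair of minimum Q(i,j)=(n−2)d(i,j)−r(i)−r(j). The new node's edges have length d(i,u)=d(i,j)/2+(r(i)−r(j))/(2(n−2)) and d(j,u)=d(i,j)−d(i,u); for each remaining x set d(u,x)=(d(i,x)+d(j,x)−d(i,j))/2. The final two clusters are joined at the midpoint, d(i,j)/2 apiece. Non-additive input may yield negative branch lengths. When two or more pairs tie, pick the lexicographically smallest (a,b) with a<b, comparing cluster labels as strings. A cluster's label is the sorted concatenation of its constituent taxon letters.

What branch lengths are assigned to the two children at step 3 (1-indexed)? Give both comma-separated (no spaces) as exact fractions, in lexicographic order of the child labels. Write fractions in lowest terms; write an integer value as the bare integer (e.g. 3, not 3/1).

step 1: merge (G,I) at d=3, Q=-101; branch lengths G→11/8, I→13/8; new cluster GI
  updated: d(A,GI)=15/2, d(D,GI)=21/2, d(GI,O)=18, d(GI,X)=23/2
step 2: merge (A,O) at d=9, Q=-147/2; branch lengths A→5/4, O→31/4; new cluster AO
  updated: d(AO,D)=7, d(AO,GI)=33/4, d(AO,X)=25/2
step 3: merge (AO,GI) at d=33/4, Q=-83/2; branch lengths AO→7/2, GI→19/4; new cluster AGIO
  updated: d(AGIO,D)=37/8, d(AGIO,X)=63/8
step 4: merge (AGIO,D) at d=37/8, Q=-43/2; branch lengths AGIO→7/4, D→23/8; new cluster ADGIO
  updated: d(ADGIO,X)=49/8
step 5: merge (ADGIO,X) at d=49/8; branch lengths ADGIO→49/16, X→49/16; new cluster ADGIOX
final tree: ((((A:5/4,O:31/4):7/2,(G:11/8,I:13/8):19/4):7/4,D:23/8):49/16,X:49/16)
total length: 31

7/2,19/4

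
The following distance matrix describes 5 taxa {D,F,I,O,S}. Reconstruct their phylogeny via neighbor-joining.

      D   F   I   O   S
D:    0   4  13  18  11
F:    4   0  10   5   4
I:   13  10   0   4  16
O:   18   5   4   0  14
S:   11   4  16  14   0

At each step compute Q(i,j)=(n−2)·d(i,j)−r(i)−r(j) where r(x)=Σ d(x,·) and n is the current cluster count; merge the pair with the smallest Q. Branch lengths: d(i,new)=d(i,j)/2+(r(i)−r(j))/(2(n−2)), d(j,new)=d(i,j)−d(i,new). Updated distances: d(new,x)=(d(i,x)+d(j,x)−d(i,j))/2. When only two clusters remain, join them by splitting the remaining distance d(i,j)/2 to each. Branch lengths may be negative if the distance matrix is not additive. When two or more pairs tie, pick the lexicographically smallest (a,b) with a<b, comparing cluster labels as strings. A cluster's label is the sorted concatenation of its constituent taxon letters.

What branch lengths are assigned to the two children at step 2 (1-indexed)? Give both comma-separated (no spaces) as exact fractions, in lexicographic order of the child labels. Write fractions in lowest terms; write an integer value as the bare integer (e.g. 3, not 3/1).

45/8,43/8

iteration 1: select I,O (d=4, Q=-72); attach at lengths (7/3, 5/3); label the merged cluster IO
  updated: d(D,IO)=27/2, d(F,IO)=11/2, d(IO,S)=13
iteration 2: select D,S (d=11, Q=-69/2); attach at lengths (45/8, 43/8); label the merged cluster DS
  updated: d(DS,F)=-3/2, d(DS,IO)=31/4
iteration 3: select DS,F (d=-3/2, Q=-47/4); attach at lengths (3/8, -15/8); label the merged cluster DFS
  updated: d(DFS,IO)=59/8
iteration 4: select DFS,IO (d=59/8); attach at lengths (59/16, 59/16); label the merged cluster DFIOS
final tree: (((D:45/8,S:43/8):3/8,F:-15/8):59/16,(I:7/3,O:5/3):59/16)
total length: 167/8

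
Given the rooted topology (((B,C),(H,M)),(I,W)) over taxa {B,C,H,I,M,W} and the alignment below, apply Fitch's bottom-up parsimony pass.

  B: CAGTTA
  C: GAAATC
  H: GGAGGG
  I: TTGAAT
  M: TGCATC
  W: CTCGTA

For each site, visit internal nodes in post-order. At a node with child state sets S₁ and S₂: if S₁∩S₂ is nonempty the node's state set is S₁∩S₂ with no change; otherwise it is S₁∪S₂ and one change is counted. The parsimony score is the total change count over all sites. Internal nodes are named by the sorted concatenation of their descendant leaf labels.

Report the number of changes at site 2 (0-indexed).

4

[col 0] BC: children B:{C}, C:{G} ∪→ {C,G}; cost 1
[col 0] HM: children H:{G}, M:{T} ∪→ {G,T}; cost 1
[col 0] BCHM: children BC:{C,G}, HM:{G,T} ∩→ {G}; cost 0
[col 0] IW: children I:{T}, W:{C} ∪→ {C,T}; cost 1
[col 0] BCHIMW: children BCHM:{G}, IW:{C,T} ∪→ {C,G,T}; cost 1
[col 1] BC: children B:{A}, C:{A} ∩→ {A}; cost 0
[col 1] HM: children H:{G}, M:{G} ∩→ {G}; cost 0
[col 1] BCHM: children BC:{A}, HM:{G} ∪→ {A,G}; cost 1
[col 1] IW: children I:{T}, W:{T} ∩→ {T}; cost 0
[col 1] BCHIMW: children BCHM:{A,G}, IW:{T} ∪→ {A,G,T}; cost 1
[col 2] BC: children B:{G}, C:{A} ∪→ {A,G}; cost 1
[col 2] HM: children H:{A}, M:{C} ∪→ {A,C}; cost 1
[col 2] BCHM: children BC:{A,G}, HM:{A,C} ∩→ {A}; cost 0
[col 2] IW: children I:{G}, W:{C} ∪→ {C,G}; cost 1
[col 2] BCHIMW: children BCHM:{A}, IW:{C,G} ∪→ {A,C,G}; cost 1
[col 3] BC: children B:{T}, C:{A} ∪→ {A,T}; cost 1
[col 3] HM: children H:{G}, M:{A} ∪→ {A,G}; cost 1
[col 3] BCHM: children BC:{A,T}, HM:{A,G} ∩→ {A}; cost 0
[col 3] IW: children I:{A}, W:{G} ∪→ {A,G}; cost 1
[col 3] BCHIMW: children BCHM:{A}, IW:{A,G} ∩→ {A}; cost 0
[col 4] BC: children B:{T}, C:{T} ∩→ {T}; cost 0
[col 4] HM: children H:{G}, M:{T} ∪→ {G,T}; cost 1
[col 4] BCHM: children BC:{T}, HM:{G,T} ∩→ {T}; cost 0
[col 4] IW: children I:{A}, W:{T} ∪→ {A,T}; cost 1
[col 4] BCHIMW: children BCHM:{T}, IW:{A,T} ∩→ {T}; cost 0
[col 5] BC: children B:{A}, C:{C} ∪→ {A,C}; cost 1
[col 5] HM: children H:{G}, M:{C} ∪→ {C,G}; cost 1
[col 5] BCHM: children BC:{A,C}, HM:{C,G} ∩→ {C}; cost 0
[col 5] IW: children I:{T}, W:{A} ∪→ {A,T}; cost 1
[col 5] BCHIMW: children BCHM:{C}, IW:{A,T} ∪→ {A,C,T}; cost 1
per-site changes: [4, 2, 4, 3, 2, 4]; total = 19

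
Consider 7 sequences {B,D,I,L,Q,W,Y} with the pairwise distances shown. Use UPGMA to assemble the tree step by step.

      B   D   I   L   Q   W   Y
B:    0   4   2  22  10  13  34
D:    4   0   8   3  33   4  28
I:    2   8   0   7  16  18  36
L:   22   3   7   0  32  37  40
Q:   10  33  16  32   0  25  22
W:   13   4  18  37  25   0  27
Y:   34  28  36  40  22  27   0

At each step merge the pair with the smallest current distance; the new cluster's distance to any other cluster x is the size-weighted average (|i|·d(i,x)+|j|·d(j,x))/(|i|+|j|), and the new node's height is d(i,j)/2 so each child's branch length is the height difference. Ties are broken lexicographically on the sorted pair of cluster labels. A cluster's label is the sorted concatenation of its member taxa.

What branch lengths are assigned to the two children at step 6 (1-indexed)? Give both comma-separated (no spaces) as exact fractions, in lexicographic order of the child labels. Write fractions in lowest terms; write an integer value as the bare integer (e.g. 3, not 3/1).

101/20,61/20

step 1: merge (B,I) at d=2; branch lengths B→1, I→1; new cluster BI
  updated: d(BI,D)=6, d(BI,L)=29/2, d(BI,Q)=13, d(BI,W)=31/2, d(BI,Y)=35
step 2: merge (D,L) at d=3; branch lengths D→3/2, L→3/2; new cluster DL
  updated: d(BI,DL)=41/4, d(DL,Q)=65/2, d(DL,W)=41/2, d(DL,Y)=34
step 3: merge (BI,DL) at d=41/4; branch lengths BI→33/8, DL→29/8; new cluster BDIL
  updated: d(BDIL,Q)=91/4, d(BDIL,W)=18, d(BDIL,Y)=69/2
step 4: merge (BDIL,W) at d=18; branch lengths BDIL→31/8, W→9; new cluster BDILW
  updated: d(BDILW,Q)=116/5, d(BDILW,Y)=33
step 5: merge (Q,Y) at d=22; branch lengths Q→11, Y→11; new cluster QY
  updated: d(BDILW,QY)=281/10
step 6: merge (BDILW,QY) at d=281/10; branch lengths BDILW→101/20, QY→61/20; new cluster BDILQWY
final tree: ((((B:1,I:1):33/8,(D:3/2,L:3/2):29/8):31/8,W:9):101/20,(Q:11,Y:11):61/20)
total length: 2229/40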